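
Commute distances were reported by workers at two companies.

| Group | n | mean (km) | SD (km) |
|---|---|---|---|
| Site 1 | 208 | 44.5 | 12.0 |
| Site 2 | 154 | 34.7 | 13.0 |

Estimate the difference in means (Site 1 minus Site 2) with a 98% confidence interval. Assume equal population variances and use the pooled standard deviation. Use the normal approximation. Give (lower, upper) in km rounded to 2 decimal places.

s_p = √[((n₁−1)s₁² + (n₂−1)s₂²)/(n₁+n₂−2)] = √[(207·12.0² + 153·13.0²)/360] = 12.4348.
SE = 12.4348·√(1/208 + 1/154) = 1.3219.
With z* = 2.326, margin = 2.326 × 1.3219 = 3.0747.
x̄₁ − x̄₂ = 44.5 − 34.7 = 9.8000; interval 9.8000 ± 3.0747 = (6.73, 12.87).

(6.73, 12.87)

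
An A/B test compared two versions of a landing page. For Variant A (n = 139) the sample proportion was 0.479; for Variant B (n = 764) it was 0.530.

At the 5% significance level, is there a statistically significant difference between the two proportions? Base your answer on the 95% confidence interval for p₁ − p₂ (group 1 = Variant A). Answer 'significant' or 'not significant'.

SE₁ = √(p̂₁(1−p̂₁)/n₁) = √(0.4790·0.5210/139) = 0.04237; SE₂ = √(0.5300·0.4700/764) = 0.01806.
Independent samples: SE of the difference = √(SE₁² + SE₂²) = √(0.0017952169 + 0.0003261636) = 0.04606.
z* for 95% confidence is 1.960, so the margin of error is 1.960 × 0.04606 = 0.09028.
Point estimate p̂₁ − p̂₂ = 0.4790 − 0.5300 = -0.0510.
-0.0510 ± 0.09028 → (-0.14128, 0.03928).
The interval (-0.14128, 0.03928) contains 0, so the difference is not significant.

not significant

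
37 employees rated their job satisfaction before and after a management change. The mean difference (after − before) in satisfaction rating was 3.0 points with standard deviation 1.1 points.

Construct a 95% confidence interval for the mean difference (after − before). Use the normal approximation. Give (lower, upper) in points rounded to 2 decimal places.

Paired design: SE = s_d/√n = 1.1/√37 = 0.1808.
z* = 1.960; margin of error = 1.960 × 0.1808 = 0.3544.
3.0 ± 0.3544 → (2.65, 3.35).

(2.65, 3.35)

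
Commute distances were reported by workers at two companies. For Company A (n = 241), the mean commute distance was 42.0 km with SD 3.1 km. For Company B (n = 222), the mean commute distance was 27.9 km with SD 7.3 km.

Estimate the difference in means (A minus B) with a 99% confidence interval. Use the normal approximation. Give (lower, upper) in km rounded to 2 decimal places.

SE₁ = s₁/√n₁ = 3.1/√241 = 0.1997; SE₂ = 7.3/√222 = 0.4899.
Independent samples, unequal variances: SE_diff = √(SE₁² + SE₂²) = √(0.03988009 + 0.24000201) = 0.5290.
z* = 2.576, so margin of error = 2.576 × 0.5290 = 1.3627.
Difference in means = 42.0 − 27.9 = 14.1000.
14.1000 ± 1.3627 → (12.74, 15.46).

(12.74, 15.46)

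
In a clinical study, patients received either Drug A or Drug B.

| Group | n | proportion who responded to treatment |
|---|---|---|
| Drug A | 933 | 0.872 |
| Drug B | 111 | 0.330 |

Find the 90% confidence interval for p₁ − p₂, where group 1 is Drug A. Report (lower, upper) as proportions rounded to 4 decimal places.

(0.4664, 0.6176)

Each SE is √(p̂(1−p̂)/n): √(0.8720·0.1280/933) = 0.01094 and √(0.3300·0.6700/111) = 0.04463.
SE(p̂₁ − p̂₂) = √(SE₁² + SE₂²) = √(0.0001196836 + 0.0019918369) = 0.04595, since the two samples are independent.
At 90% confidence z* = 1.645; margin = 1.645 × 0.04595 = 0.07559.
The difference is 0.8720 − 0.3300 = 0.5420, so the interval is 0.5420 ± 0.07559 = (0.4664, 0.6176).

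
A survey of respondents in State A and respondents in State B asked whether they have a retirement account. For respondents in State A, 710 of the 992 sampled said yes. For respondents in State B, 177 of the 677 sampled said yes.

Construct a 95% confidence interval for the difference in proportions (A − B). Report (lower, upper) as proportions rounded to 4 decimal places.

First, p̂₁ = 710/992 = 0.7157; p̂₂ = 177/677 = 0.2614.
The two standard errors are √(0.7157×0.2843/992) = 0.01432 and √(0.2614×0.7386/677) = 0.01689.
Because the samples are independent, SE_diff = √(0.01432² + 0.01689²) = 0.02214.
Using z* = 1.960 for 95%, ME = 1.960 × 0.02214 = 0.04339.
p̂₁ − p̂₂ = 0.4543; interval 0.4543 ± 0.04339 gives (0.4109, 0.4977).

(0.4109, 0.4977)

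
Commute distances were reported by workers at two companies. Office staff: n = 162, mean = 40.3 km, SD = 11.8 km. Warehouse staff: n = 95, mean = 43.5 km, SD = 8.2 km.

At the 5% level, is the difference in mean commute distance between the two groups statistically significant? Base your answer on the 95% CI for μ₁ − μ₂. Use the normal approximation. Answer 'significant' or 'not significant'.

Standard errors of each mean: 11.8/√162 = 0.9271 and 8.2/√95 = 0.8413.
SE(x̄₁ − x̄₂) = √(0.9271² + 0.8413²) = 1.2519 for independent samples with unequal variances.
With z* = 1.960, the margin is 1.960 × 1.2519 = 2.4537.
x̄₁ − x̄₂ = 40.3 − 43.5 = -3.2000; the interval is -3.2000 ± 2.4537 = (-5.6537, -0.7463).
The interval (-5.6537, -0.7463) does not contain 0, so the difference is significant.

significant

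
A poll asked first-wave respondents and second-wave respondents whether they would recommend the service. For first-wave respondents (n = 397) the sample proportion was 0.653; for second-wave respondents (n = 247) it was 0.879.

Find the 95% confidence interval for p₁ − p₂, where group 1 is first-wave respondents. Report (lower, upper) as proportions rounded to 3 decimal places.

(-0.288, -0.164)

SE₁ = √(p̂₁(1−p̂₁)/n₁) = √(0.6530·0.3470/397) = 0.02389; SE₂ = √(0.8790·0.1210/247) = 0.02075.
Independent samples: SE of the difference = √(SE₁² + SE₂²) = √(0.0005707321 + 0.0004305625) = 0.03164.
z* for 95% confidence is 1.960, so the margin of error is 1.960 × 0.03164 = 0.06201.
Point estimate p̂₁ − p̂₂ = 0.6530 − 0.8790 = -0.2260.
-0.2260 ± 0.06201 → (-0.288, -0.164).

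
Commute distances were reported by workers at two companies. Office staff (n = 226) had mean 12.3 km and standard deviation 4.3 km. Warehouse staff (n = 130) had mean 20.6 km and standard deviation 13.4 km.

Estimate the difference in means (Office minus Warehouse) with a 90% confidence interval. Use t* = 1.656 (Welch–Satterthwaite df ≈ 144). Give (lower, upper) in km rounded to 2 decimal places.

(-10.30, -6.30)

Standard errors of each mean: 4.3/√226 = 0.2860 and 13.4/√130 = 1.1753.
SE(x̄₁ − x̄₂) = √(0.2860² + 1.1753²) = 1.2096 for independent samples with unequal variances.
With t* = 1.656, the margin is 1.656 × 1.2096 = 2.0031.
x̄₁ − x̄₂ = 12.3 − 20.6 = -8.3000; the interval is -8.3000 ± 2.0031 = (-10.30, -6.30).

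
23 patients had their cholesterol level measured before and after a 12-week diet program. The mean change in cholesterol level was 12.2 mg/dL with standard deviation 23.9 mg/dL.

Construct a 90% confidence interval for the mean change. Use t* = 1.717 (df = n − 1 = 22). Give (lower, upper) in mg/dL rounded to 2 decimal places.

(3.64, 20.76)

This is a matched-pairs design, so SE = s_d/√n = 23.9/√23 = 4.9835.
Margin = 1.717 × 4.9835 = 8.5567; the interval is 12.2 ± 8.5567 = (3.64, 20.76).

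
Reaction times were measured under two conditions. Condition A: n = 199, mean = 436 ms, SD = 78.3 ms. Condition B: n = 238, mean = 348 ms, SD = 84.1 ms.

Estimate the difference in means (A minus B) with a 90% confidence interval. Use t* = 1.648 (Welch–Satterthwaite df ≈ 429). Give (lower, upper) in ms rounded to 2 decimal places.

SE₁ = s₁/√n₁ = 78.3/√199 = 5.5505; SE₂ = 84.1/√238 = 5.4514.
Independent samples, unequal variances: SE_diff = √(SE₁² + SE₂²) = √(30.80805025 + 29.71776196) = 7.7798.
t* = 1.648, so margin of error = 1.648 × 7.7798 = 12.8211.
Difference in means = 436 − 348 = 88.0000.
88.0000 ± 12.8211 → (75.18, 100.82).

(75.18, 100.82)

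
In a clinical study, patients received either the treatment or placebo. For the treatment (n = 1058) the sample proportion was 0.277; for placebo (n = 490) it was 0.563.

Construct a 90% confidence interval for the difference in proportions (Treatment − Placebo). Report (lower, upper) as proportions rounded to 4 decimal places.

SE₁ = √(p̂₁(1−p̂₁)/n₁) = √(0.2770·0.7230/1058) = 0.01376; SE₂ = √(0.5630·0.4370/490) = 0.02241.
Independent samples: SE of the difference = √(SE₁² + SE₂²) = √(0.0001893376 + 0.0005022081) = 0.02630.
z* for 90% confidence is 1.645, so the margin of error is 1.645 × 0.02630 = 0.04326.
Point estimate p̂₁ − p̂₂ = 0.2770 − 0.5630 = -0.2860.
-0.2860 ± 0.04326 → (-0.3293, -0.2427).

(-0.3293, -0.2427)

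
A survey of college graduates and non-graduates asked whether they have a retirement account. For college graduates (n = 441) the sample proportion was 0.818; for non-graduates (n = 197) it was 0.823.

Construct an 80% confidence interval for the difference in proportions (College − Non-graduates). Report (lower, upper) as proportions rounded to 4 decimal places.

(-0.0471, 0.0371)

The two standard errors are √(0.8180×0.1820/441) = 0.01837 and √(0.8230×0.1770/197) = 0.02719.
Because the samples are independent, SE_diff = √(0.01837² + 0.02719²) = 0.03281.
Using z* = 1.282 for 80%, ME = 1.282 × 0.03281 = 0.04206.
p̂₁ − p̂₂ = -0.0050; interval -0.0050 ± 0.04206 gives (-0.0471, 0.0371).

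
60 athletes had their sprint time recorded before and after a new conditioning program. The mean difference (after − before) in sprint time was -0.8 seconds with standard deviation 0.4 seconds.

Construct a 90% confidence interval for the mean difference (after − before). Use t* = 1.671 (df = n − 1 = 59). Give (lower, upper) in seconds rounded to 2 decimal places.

(-0.89, -0.71)

This is a matched-pairs design, so SE = s_d/√n = 0.4/√60 = 0.0516.
Margin = 1.671 × 0.0516 = 0.0862; the interval is -0.8 ± 0.0862 = (-0.89, -0.71).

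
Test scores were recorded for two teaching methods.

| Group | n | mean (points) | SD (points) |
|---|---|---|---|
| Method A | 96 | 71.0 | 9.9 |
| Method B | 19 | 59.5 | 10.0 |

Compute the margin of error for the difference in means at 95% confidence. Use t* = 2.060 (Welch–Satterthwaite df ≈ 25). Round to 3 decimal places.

SE₁ = s₁/√n₁ = 9.9/√96 = 1.0104; SE₂ = 10.0/√19 = 2.2942.
Independent samples, unequal variances: SE_diff = √(SE₁² + SE₂²) = √(1.02090816 + 5.26335364) = 2.5068.
t* = 2.060, so margin of error = 2.060 × 2.5068 = 5.1640.

5.164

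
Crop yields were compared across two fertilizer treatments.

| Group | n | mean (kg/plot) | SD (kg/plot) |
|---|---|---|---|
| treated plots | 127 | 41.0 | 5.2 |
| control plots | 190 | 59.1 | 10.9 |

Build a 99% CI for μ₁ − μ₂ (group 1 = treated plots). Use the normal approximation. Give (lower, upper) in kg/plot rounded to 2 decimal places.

(-20.46, -15.74)

SE₁ = s₁/√n₁ = 5.2/√127 = 0.4614; SE₂ = 10.9/√190 = 0.7908.
Independent samples, unequal variances: SE_diff = √(SE₁² + SE₂²) = √(0.21288996 + 0.62536464) = 0.9156.
z* = 2.576, so margin of error = 2.576 × 0.9156 = 2.3586.
Difference in means = 41.0 − 59.1 = -18.1000.
-18.1000 ± 2.3586 → (-20.46, -15.74).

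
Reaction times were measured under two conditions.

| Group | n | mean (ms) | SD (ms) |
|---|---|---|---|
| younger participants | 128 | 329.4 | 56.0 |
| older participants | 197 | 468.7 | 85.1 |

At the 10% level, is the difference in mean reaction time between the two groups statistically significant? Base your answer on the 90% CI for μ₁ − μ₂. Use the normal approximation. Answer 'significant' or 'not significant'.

Per-group SEs: s₁/√n₁ = 56.0/√128 = 4.9497, s₂/√n₂ = 85.1/√197 = 6.0631.
Unpooled SE of the difference: √(24.49953009 + 36.76118161) = 7.8269.
Margin of error = z* · SE = 1.645 × 7.8269 = 12.8753.
x̄₁ − x̄₂ = 329.4 − 468.7 = -139.3000.
CI: -139.3000 ± 12.8753 = (-152.1753, -126.4247).
The interval (-152.1753, -126.4247) does not contain 0, so the difference is significant.

significant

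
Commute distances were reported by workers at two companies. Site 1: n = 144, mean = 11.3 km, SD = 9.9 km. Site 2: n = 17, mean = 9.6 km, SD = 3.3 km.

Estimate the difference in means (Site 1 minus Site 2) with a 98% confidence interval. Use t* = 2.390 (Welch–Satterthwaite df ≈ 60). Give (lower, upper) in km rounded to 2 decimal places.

(-1.05, 4.45)

SE₁ = s₁/√n₁ = 9.9/√144 = 0.8250; SE₂ = 3.3/√17 = 0.8004.
Independent samples, unequal variances: SE_diff = √(SE₁² + SE₂²) = √(0.680625 + 0.64064016) = 1.1495.
t* = 2.390, so margin of error = 2.390 × 1.1495 = 2.7473.
Difference in means = 11.3 − 9.6 = 1.7000.
1.7000 ± 2.7473 → (-1.05, 4.45).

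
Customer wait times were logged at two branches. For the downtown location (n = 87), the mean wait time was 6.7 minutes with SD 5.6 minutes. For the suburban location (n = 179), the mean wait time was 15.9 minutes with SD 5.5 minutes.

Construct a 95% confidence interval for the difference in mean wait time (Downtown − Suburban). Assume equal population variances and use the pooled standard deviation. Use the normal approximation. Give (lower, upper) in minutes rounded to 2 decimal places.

(-10.62, -7.78)

Pooled variance s_p² = [86·5.6² + 178·5.5²] / (87+179−2) = 30.6116, so s_p = 5.5328.
SE_diff = s_p·√(1/n₁ + 1/n₂) = 5.5328·√(1/87 + 1/179) = 0.7231.
z* = 1.960; margin = 1.960 × 0.7231 = 1.4173.
Difference = 6.7 − 15.9 = -9.2000.
-9.2000 ± 1.4173 → (-10.62, -7.78).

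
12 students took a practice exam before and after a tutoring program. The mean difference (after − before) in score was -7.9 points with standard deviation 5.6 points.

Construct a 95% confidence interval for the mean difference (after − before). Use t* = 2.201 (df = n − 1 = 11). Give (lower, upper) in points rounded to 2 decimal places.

Paired design: SE = s_d/√n = 5.6/√12 = 1.6166.
t* = 2.201; margin of error = 2.201 × 1.6166 = 3.5581.
-7.9 ± 3.5581 → (-11.46, -4.34).

(-11.46, -4.34)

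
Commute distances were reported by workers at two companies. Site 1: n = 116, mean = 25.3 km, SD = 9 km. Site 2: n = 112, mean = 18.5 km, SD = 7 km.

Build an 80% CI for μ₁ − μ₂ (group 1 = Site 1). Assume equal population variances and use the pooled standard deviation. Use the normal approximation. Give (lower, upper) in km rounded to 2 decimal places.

(5.43, 8.17)

s_p = √[((n₁−1)s₁² + (n₂−1)s₂²)/(n₁+n₂−2)] = √[(115·9² + 111·7²)/226] = 8.0798.
SE = 8.0798·√(1/116 + 1/112) = 1.0704.
With z* = 1.282, margin = 1.282 × 1.0704 = 1.3723.
x̄₁ − x̄₂ = 25.3 − 18.5 = 6.8000; interval 6.8000 ± 1.3723 = (5.43, 8.17).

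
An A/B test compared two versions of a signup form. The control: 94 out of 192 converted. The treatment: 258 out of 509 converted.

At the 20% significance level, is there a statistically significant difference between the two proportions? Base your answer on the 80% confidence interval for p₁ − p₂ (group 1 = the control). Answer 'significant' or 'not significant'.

not significant

p̂₁ = 94/192 = 0.4896 and p̂₂ = 258/509 = 0.5069.
SE₁ = √(p̂₁(1−p̂₁)/n₁) = √(0.4896·0.5104/192) = 0.03608; SE₂ = √(0.5069·0.4931/509) = 0.02216.
Independent samples: SE of the difference = √(SE₁² + SE₂²) = √(0.0013017664 + 0.0004910656) = 0.04234.
z* for 80% confidence is 1.282, so the margin of error is 1.282 × 0.04234 = 0.05428.
Point estimate p̂₁ − p̂₂ = 0.4896 − 0.5069 = -0.0173.
-0.0173 ± 0.05428 → (-0.07158, 0.03698).
The interval (-0.07158, 0.03698) contains 0, so the difference is not significant.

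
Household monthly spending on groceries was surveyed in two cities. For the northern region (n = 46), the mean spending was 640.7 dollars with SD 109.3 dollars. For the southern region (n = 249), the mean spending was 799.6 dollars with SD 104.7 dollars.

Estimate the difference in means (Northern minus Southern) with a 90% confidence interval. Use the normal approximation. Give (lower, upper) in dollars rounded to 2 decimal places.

(-187.57, -130.23)

Standard errors of each mean: 109.3/√46 = 16.1154 and 104.7/√249 = 6.6351.
SE(x̄₁ − x̄₂) = √(16.1154² + 6.6351²) = 17.4279 for independent samples with unequal variances.
With z* = 1.645, the margin is 1.645 × 17.4279 = 28.6689.
x̄₁ − x̄₂ = 640.7 − 799.6 = -158.9000; the interval is -158.9000 ± 28.6689 = (-187.57, -130.23).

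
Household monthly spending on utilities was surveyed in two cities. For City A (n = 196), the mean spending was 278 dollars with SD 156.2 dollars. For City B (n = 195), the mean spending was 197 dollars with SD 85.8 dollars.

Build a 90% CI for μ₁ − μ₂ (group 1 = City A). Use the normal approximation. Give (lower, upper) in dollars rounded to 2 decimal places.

Per-group SEs: s₁/√n₁ = 156.2/√196 = 11.1571, s₂/√n₂ = 85.8/√195 = 6.1443.
Unpooled SE of the difference: √(124.48088041 + 37.75242249) = 12.7371.
Margin of error = z* · SE = 1.645 × 12.7371 = 20.9525.
x̄₁ − x̄₂ = 278 − 197 = 81.0000.
CI: 81.0000 ± 20.9525 = (60.05, 101.95).

(60.05, 101.95)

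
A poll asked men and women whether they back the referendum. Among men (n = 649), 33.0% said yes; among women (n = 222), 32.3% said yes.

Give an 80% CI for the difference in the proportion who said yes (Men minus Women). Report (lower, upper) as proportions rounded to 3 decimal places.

The two standard errors are √(0.3300×0.6700/649) = 0.01846 and √(0.3230×0.6770/222) = 0.03138.
Because the samples are independent, SE_diff = √(0.01846² + 0.03138²) = 0.03641.
Using z* = 1.282 for 80%, ME = 1.282 × 0.03641 = 0.04668.
p̂₁ − p̂₂ = 0.0070; interval 0.0070 ± 0.04668 gives (-0.040, 0.054).

(-0.040, 0.054)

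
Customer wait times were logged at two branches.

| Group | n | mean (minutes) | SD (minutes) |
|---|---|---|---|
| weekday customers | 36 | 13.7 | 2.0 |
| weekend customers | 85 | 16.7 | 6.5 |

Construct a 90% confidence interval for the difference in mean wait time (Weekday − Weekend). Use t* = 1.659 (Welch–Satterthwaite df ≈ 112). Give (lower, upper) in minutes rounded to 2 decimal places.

(-4.29, -1.71)

Per-group SEs: s₁/√n₁ = 2.0/√36 = 0.3333, s₂/√n₂ = 6.5/√85 = 0.7050.
Unpooled SE of the difference: √(0.11108889 + 0.497025) = 0.7798.
Margin of error = t* · SE = 1.659 × 0.7798 = 1.2937.
x̄₁ − x̄₂ = 13.7 − 16.7 = -3.0000.
CI: -3.0000 ± 1.2937 = (-4.29, -1.71).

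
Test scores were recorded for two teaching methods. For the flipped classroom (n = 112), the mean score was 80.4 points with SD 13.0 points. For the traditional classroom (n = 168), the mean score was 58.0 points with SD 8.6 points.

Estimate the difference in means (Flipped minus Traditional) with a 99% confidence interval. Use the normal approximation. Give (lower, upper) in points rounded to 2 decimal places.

Standard errors of each mean: 13.0/√112 = 1.2284 and 8.6/√168 = 0.6635.
SE(x̄₁ − x̄₂) = √(1.2284² + 0.6635²) = 1.3961 for independent samples with unequal variances.
With z* = 2.576, the margin is 2.576 × 1.3961 = 3.5964.
x̄₁ − x̄₂ = 80.4 − 58.0 = 22.4000; the interval is 22.4000 ± 3.5964 = (18.80, 26.00).

(18.80, 26.00)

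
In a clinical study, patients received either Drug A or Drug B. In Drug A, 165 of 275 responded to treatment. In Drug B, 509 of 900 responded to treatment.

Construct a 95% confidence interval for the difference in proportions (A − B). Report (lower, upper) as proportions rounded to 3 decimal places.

(-0.032, 0.101)

Sample proportions: 165/275 = 0.6000, 509/900 = 0.5656.
Each SE is √(p̂(1−p̂)/n): √(0.6000·0.4000/275) = 0.02954 and √(0.5656·0.4344/900) = 0.01652.
SE(p̂₁ − p̂₂) = √(SE₁² + SE₂²) = √(0.0008726116 + 0.0002729104) = 0.03385, since the two samples are independent.
At 95% confidence z* = 1.960; margin = 1.960 × 0.03385 = 0.06635.
The difference is 0.6000 − 0.5656 = 0.0344, so the interval is 0.0344 ± 0.06635 = (-0.032, 0.101).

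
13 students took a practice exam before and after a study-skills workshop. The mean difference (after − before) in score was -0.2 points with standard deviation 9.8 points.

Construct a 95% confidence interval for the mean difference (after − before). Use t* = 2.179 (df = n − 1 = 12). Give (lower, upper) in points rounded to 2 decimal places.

(-6.12, 5.72)

This is a matched-pairs design, so SE = s_d/√n = 9.8/√13 = 2.7180.
Margin = 2.179 × 2.7180 = 5.9225; the interval is -0.2 ± 5.9225 = (-6.12, 5.72).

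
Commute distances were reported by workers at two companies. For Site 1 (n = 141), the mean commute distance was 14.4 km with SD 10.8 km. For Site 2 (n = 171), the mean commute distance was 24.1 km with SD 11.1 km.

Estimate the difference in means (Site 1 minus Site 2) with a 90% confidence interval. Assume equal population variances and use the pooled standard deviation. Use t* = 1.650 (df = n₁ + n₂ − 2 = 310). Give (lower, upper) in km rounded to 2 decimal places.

(-11.76, -7.64)

Pooled variance s_p² = [140·10.8² + 170·11.1²] / (141+171−2) = 120.2429, so s_p = 10.9655.
SE_diff = s_p·√(1/n₁ + 1/n₂) = 10.9655·√(1/141 + 1/171) = 1.2474.
t* = 1.650; margin = 1.650 × 1.2474 = 2.0582.
Difference = 14.4 − 24.1 = -9.7000.
-9.7000 ± 2.0582 → (-11.76, -7.64).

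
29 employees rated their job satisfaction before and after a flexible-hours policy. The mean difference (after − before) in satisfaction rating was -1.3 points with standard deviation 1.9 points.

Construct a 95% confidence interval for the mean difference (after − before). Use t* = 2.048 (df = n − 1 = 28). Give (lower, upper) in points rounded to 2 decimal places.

Paired design: SE = s_d/√n = 1.9/√29 = 0.3528.
t* = 2.048; margin of error = 2.048 × 0.3528 = 0.7225.
-1.3 ± 0.7225 → (-2.02, -0.58).

(-2.02, -0.58)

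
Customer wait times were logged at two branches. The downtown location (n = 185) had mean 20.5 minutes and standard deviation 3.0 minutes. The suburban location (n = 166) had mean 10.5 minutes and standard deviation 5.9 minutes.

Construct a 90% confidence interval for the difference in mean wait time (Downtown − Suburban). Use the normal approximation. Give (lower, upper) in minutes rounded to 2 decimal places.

(9.16, 10.84)

Standard errors of each mean: 3.0/√185 = 0.2206 and 5.9/√166 = 0.4579.
SE(x̄₁ − x̄₂) = √(0.2206² + 0.4579²) = 0.5083 for independent samples with unequal variances.
With z* = 1.645, the margin is 1.645 × 0.5083 = 0.8362.
x̄₁ − x̄₂ = 20.5 − 10.5 = 10.0000; the interval is 10.0000 ± 0.8362 = (9.16, 10.84).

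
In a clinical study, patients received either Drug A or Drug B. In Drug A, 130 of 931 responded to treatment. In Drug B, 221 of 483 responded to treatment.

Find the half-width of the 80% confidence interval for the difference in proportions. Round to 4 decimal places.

0.0325

Sample proportions: 130/931 = 0.1396, 221/483 = 0.4576.
Each SE is √(p̂(1−p̂)/n): √(0.1396·0.8604/931) = 0.01136 and √(0.4576·0.5424/483) = 0.02267.
SE(p̂₁ − p̂₂) = √(SE₁² + SE₂²) = √(0.0001290496 + 0.0005139289) = 0.02536, since the two samples are independent.
At 80% confidence z* = 1.282; margin = 1.282 × 0.02536 = 0.03251.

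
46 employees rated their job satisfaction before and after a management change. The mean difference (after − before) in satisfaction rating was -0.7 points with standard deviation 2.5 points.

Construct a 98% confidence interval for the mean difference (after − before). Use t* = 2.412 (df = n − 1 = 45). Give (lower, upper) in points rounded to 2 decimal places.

This is a matched-pairs design, so SE = s_d/√n = 2.5/√46 = 0.3686.
Margin = 2.412 × 0.3686 = 0.8891; the interval is -0.7 ± 0.8891 = (-1.59, 0.19).

(-1.59, 0.19)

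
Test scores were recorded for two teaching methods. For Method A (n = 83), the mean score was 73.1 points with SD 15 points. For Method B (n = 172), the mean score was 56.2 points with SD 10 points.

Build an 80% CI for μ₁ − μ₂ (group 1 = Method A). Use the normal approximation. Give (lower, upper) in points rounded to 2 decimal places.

(14.57, 19.23)

Per-group SEs: s₁/√n₁ = 15/√83 = 1.6465, s₂/√n₂ = 10/√172 = 0.7625.
Unpooled SE of the difference: √(2.71096225 + 0.58140625) = 1.8145.
Margin of error = z* · SE = 1.282 × 1.8145 = 2.3262.
x̄₁ − x̄₂ = 73.1 − 56.2 = 16.9000.
CI: 16.9000 ± 2.3262 = (14.57, 19.23).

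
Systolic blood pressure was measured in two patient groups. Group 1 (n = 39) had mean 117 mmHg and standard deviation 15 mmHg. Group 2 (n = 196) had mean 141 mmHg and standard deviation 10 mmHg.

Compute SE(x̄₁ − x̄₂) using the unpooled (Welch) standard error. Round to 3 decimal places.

SE₁ = s₁/√n₁ = 15/√39 = 2.4019; SE₂ = 10/√196 = 0.7143.
Independent samples, unequal variances: SE_diff = √(SE₁² + SE₂²) = √(5.76912361 + 0.51022449) = 2.5059.

2.506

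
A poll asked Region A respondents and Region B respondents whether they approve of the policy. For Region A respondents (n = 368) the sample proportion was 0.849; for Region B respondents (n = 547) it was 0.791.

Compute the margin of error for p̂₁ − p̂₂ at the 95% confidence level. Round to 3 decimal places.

SE₁ = √(p̂₁(1−p̂₁)/n₁) = √(0.8490·0.1510/368) = 0.01866; SE₂ = √(0.7910·0.2090/547) = 0.01738.
Independent samples: SE of the difference = √(SE₁² + SE₂²) = √(0.0003481956 + 0.0003020644) = 0.02550.
z* for 95% confidence is 1.960, so the margin of error is 1.960 × 0.02550 = 0.04998.

0.050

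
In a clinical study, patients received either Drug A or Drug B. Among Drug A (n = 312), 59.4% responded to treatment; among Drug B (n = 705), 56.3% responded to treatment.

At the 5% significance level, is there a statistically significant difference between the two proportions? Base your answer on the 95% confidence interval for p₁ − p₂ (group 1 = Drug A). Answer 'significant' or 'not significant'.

not significant

SE₁ = √(p̂₁(1−p̂₁)/n₁) = √(0.5940·0.4060/312) = 0.02780; SE₂ = √(0.5630·0.4370/705) = 0.01868.
Independent samples: SE of the difference = √(SE₁² + SE₂²) = √(0.00077284 + 0.0003489424) = 0.03349.
z* for 95% confidence is 1.960, so the margin of error is 1.960 × 0.03349 = 0.06564.
Point estimate p̂₁ − p̂₂ = 0.5940 − 0.5630 = 0.0310.
0.0310 ± 0.06564 → (-0.03464, 0.09664).
The interval (-0.03464, 0.09664) contains 0, so the difference is not significant.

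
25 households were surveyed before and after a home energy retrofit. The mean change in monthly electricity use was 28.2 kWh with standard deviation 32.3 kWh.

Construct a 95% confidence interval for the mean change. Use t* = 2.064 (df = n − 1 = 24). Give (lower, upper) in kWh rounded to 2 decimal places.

This is a matched-pairs design, so SE = s_d/√n = 32.3/√25 = 6.4600.
Margin = 2.064 × 6.4600 = 13.3334; the interval is 28.2 ± 13.3334 = (14.87, 41.53).

(14.87, 41.53)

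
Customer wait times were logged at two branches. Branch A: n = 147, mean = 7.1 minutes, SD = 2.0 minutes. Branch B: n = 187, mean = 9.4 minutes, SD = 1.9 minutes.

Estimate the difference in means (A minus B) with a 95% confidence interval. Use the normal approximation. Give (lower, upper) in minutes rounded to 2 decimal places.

SE₁ = s₁/√n₁ = 2.0/√147 = 0.1650; SE₂ = 1.9/√187 = 0.1389.
Independent samples, unequal variances: SE_diff = √(SE₁² + SE₂²) = √(0.027225 + 0.01929321) = 0.2157.
z* = 1.960, so margin of error = 1.960 × 0.2157 = 0.4228.
Difference in means = 7.1 − 9.4 = -2.3000.
-2.3000 ± 0.4228 → (-2.72, -1.88).

(-2.72, -1.88)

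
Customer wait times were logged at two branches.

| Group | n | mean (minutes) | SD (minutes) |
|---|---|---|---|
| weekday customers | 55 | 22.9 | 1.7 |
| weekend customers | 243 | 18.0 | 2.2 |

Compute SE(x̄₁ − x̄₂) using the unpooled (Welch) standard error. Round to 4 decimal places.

Standard errors of each mean: 1.7/√55 = 0.2292 and 2.2/√243 = 0.1411.
SE(x̄₁ − x̄₂) = √(0.2292² + 0.1411²) = 0.2692 for independent samples with unequal variances.

0.2692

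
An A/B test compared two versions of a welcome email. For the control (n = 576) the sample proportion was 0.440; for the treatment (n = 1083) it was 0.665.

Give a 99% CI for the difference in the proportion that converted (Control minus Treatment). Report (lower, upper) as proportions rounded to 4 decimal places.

(-0.2898, -0.1602)

SE₁ = √(p̂₁(1−p̂₁)/n₁) = √(0.4400·0.5600/576) = 0.02068; SE₂ = √(0.6650·0.3350/1083) = 0.01434.
Independent samples: SE of the difference = √(SE₁² + SE₂²) = √(0.0004276624 + 0.0002056356) = 0.02517.
z* for 99% confidence is 2.576, so the margin of error is 2.576 × 0.02517 = 0.06484.
Point estimate p̂₁ − p̂₂ = 0.4400 − 0.6650 = -0.2250.
-0.2250 ± 0.06484 → (-0.2898, -0.1602).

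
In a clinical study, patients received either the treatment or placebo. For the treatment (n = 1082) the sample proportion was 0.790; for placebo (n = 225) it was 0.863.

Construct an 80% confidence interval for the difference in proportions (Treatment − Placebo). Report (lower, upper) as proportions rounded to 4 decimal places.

(-0.1064, -0.0396)

Each SE is √(p̂(1−p̂)/n): √(0.7900·0.2100/1082) = 0.01238 and √(0.8630·0.1370/225) = 0.02292.
SE(p̂₁ − p̂₂) = √(SE₁² + SE₂²) = √(0.0001532644 + 0.0005253264) = 0.02605, since the two samples are independent.
At 80% confidence z* = 1.282; margin = 1.282 × 0.02605 = 0.03340.
The difference is 0.7900 − 0.8630 = -0.0730, so the interval is -0.0730 ± 0.03340 = (-0.1064, -0.0396).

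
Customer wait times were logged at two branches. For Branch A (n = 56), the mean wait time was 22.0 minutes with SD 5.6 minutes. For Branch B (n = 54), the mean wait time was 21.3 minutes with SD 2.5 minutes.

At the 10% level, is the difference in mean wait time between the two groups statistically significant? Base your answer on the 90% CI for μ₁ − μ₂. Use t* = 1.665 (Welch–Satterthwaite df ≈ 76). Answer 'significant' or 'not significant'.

Per-group SEs: s₁/√n₁ = 5.6/√56 = 0.7483, s₂/√n₂ = 2.5/√54 = 0.3402.
Unpooled SE of the difference: √(0.55995289 + 0.11573604) = 0.8220.
Margin of error = t* · SE = 1.665 × 0.8220 = 1.3686.
x̄₁ − x̄₂ = 22.0 − 21.3 = 0.7000.
CI: 0.7000 ± 1.3686 = (-0.6686, 2.0686).
The interval (-0.6686, 2.0686) contains 0, so the difference is not significant.

not significant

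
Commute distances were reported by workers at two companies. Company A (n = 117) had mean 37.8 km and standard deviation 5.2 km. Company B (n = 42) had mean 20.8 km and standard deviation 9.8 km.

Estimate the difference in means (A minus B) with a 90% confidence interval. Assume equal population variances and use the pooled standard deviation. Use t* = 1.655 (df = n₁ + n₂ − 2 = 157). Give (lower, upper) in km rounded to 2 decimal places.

Pooled variance s_p² = [116·5.2² + 41·9.8²] / (117+42−2) = 45.0591, so s_p = 6.7126.
SE_diff = s_p·√(1/n₁ + 1/n₂) = 6.7126·√(1/117 + 1/42) = 1.2075.
t* = 1.655; margin = 1.655 × 1.2075 = 1.9984.
Difference = 37.8 − 20.8 = 17.0000.
17.0000 ± 1.9984 → (15.00, 19.00).

(15.00, 19.00)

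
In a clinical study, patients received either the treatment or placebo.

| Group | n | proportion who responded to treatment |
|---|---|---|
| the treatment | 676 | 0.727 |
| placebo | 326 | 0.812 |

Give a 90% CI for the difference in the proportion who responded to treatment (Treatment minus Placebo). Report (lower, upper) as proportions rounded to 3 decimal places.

(-0.130, -0.040)

Each SE is √(p̂(1−p̂)/n): √(0.7270·0.2730/676) = 0.01713 and √(0.8120·0.1880/326) = 0.02164.
SE(p̂₁ − p̂₂) = √(SE₁² + SE₂²) = √(0.0002934369 + 0.0004682896) = 0.02760, since the two samples are independent.
At 90% confidence z* = 1.645; margin = 1.645 × 0.02760 = 0.04540.
The difference is 0.7270 − 0.8120 = -0.0850, so the interval is -0.0850 ± 0.04540 = (-0.130, -0.040).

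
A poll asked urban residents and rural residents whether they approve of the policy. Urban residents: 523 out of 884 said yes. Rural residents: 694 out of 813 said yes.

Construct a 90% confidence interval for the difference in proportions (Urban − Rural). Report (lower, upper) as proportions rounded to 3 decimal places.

First, p̂₁ = 523/884 = 0.5916; p̂₂ = 694/813 = 0.8536.
The two standard errors are √(0.5916×0.4084/884) = 0.01653 and √(0.8536×0.1464/813) = 0.01240.
Because the samples are independent, SE_diff = √(0.01653² + 0.01240²) = 0.02066.
Using z* = 1.645 for 90%, ME = 1.645 × 0.02066 = 0.03399.
p̂₁ − p̂₂ = -0.2620; interval -0.2620 ± 0.03399 gives (-0.296, -0.228).

(-0.296, -0.228)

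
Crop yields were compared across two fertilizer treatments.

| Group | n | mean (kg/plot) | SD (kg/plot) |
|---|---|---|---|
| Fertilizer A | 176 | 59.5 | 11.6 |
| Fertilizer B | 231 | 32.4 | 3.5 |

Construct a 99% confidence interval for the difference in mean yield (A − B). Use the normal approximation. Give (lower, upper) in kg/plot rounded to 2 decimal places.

SE₁ = s₁/√n₁ = 11.6/√176 = 0.8744; SE₂ = 3.5/√231 = 0.2303.
Independent samples, unequal variances: SE_diff = √(SE₁² + SE₂²) = √(0.76457536 + 0.05303809) = 0.9042.
z* = 2.576, so margin of error = 2.576 × 0.9042 = 2.3292.
Difference in means = 59.5 − 32.4 = 27.1000.
27.1000 ± 2.3292 → (24.77, 29.43).

(24.77, 29.43)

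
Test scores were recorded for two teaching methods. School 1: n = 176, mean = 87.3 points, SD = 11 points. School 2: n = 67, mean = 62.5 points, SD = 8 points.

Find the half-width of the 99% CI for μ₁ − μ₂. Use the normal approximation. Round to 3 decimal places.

SE₁ = s₁/√n₁ = 11/√176 = 0.8292; SE₂ = 8/√67 = 0.9774.
Independent samples, unequal variances: SE_diff = √(SE₁² + SE₂²) = √(0.68757264 + 0.95531076) = 1.2818.
z* = 2.576, so margin of error = 2.576 × 1.2818 = 3.3019.

3.302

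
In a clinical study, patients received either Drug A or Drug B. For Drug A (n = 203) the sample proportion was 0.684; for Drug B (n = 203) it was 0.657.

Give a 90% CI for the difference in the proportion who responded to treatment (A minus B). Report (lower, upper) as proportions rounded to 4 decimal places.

Each SE is √(p̂(1−p̂)/n): √(0.6840·0.3160/203) = 0.03263 and √(0.6570·0.3430/203) = 0.03332.
SE(p̂₁ − p̂₂) = √(SE₁² + SE₂²) = √(0.0010647169 + 0.0011102224) = 0.04664, since the two samples are independent.
At 90% confidence z* = 1.645; margin = 1.645 × 0.04664 = 0.07672.
The difference is 0.6840 − 0.6570 = 0.0270, so the interval is 0.0270 ± 0.07672 = (-0.0497, 0.1037).

(-0.0497, 0.1037)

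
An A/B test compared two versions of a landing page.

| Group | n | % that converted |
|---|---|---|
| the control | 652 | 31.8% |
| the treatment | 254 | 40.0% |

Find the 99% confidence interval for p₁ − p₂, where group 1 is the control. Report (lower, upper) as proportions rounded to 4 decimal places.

The two standard errors are √(0.3180×0.6820/652) = 0.01824 and √(0.4000×0.6000/254) = 0.03074.
Because the samples are independent, SE_diff = √(0.01824² + 0.03074²) = 0.03574.
Using z* = 2.576 for 99%, ME = 2.576 × 0.03574 = 0.09207.
p̂₁ − p̂₂ = -0.0820; interval -0.0820 ± 0.09207 gives (-0.1741, 0.0101).

(-0.1741, 0.0101)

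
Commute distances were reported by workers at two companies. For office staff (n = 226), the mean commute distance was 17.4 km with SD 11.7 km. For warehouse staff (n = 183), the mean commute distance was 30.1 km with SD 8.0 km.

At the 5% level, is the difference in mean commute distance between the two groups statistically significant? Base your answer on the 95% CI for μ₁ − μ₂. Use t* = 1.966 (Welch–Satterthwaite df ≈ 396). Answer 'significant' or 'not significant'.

Per-group SEs: s₁/√n₁ = 11.7/√226 = 0.7783, s₂/√n₂ = 8.0/√183 = 0.5914.
Unpooled SE of the difference: √(0.60575089 + 0.34975396) = 0.9775.
Margin of error = t* · SE = 1.966 × 0.9775 = 1.9218.
x̄₁ − x̄₂ = 17.4 − 30.1 = -12.7000.
CI: -12.7000 ± 1.9218 = (-14.6218, -10.7782).
The interval (-14.6218, -10.7782) does not contain 0, so the difference is significant.

significant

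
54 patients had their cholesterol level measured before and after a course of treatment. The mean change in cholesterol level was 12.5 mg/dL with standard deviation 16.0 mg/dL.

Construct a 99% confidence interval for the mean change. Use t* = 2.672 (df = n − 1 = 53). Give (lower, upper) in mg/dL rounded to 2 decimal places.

Paired design: SE = s_d/√n = 16.0/√54 = 2.1773.
t* = 2.672; margin of error = 2.672 × 2.1773 = 5.8177.
12.5 ± 5.8177 → (6.68, 18.32).

(6.68, 18.32)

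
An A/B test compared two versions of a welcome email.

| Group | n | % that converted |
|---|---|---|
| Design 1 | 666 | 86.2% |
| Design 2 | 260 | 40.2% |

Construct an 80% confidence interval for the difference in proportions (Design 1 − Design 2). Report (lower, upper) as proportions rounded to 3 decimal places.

Each SE is √(p̂(1−p̂)/n): √(0.8620·0.1380/666) = 0.01336 and √(0.4020·0.5980/260) = 0.03041.
SE(p̂₁ − p̂₂) = √(SE₁² + SE₂²) = √(0.0001784896 + 0.0009247681) = 0.03322, since the two samples are independent.
At 80% confidence z* = 1.282; margin = 1.282 × 0.03322 = 0.04259.
The difference is 0.8620 − 0.4020 = 0.4600, so the interval is 0.4600 ± 0.04259 = (0.417, 0.503).

(0.417, 0.503)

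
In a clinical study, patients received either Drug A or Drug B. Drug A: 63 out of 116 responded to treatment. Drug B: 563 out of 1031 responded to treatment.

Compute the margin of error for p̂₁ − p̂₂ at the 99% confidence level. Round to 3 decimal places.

p̂₁ = 63/116 = 0.5431 and p̂₂ = 563/1031 = 0.5461.
SE₁ = √(p̂₁(1−p̂₁)/n₁) = √(0.5431·0.4569/116) = 0.04625; SE₂ = √(0.5461·0.4539/1031) = 0.01551.
Independent samples: SE of the difference = √(SE₁² + SE₂²) = √(0.0021390625 + 0.0002405601) = 0.04878.
z* for 99% confidence is 2.576, so the margin of error is 2.576 × 0.04878 = 0.12566.

0.126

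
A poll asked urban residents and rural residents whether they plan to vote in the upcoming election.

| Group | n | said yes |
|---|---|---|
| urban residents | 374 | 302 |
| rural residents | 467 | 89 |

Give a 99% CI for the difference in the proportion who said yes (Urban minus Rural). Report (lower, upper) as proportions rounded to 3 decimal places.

Sample proportions: 302/374 = 0.8075, 89/467 = 0.1906.
Each SE is √(p̂(1−p̂)/n): √(0.8075·0.1925/374) = 0.02039 and √(0.1906·0.8094/467) = 0.01818.
SE(p̂₁ − p̂₂) = √(SE₁² + SE₂²) = √(0.0004157521 + 0.0003305124) = 0.02732, since the two samples are independent.
At 99% confidence z* = 2.576; margin = 2.576 × 0.02732 = 0.07038.
The difference is 0.8075 − 0.1906 = 0.6169, so the interval is 0.6169 ± 0.07038 = (0.547, 0.687).

(0.547, 0.687)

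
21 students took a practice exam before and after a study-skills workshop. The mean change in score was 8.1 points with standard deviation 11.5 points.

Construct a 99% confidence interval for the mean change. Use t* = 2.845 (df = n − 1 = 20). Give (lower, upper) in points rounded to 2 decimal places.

Paired design: SE = s_d/√n = 11.5/√21 = 2.5095.
t* = 2.845; margin of error = 2.845 × 2.5095 = 7.1395.
8.1 ± 7.1395 → (0.96, 15.24).

(0.96, 15.24)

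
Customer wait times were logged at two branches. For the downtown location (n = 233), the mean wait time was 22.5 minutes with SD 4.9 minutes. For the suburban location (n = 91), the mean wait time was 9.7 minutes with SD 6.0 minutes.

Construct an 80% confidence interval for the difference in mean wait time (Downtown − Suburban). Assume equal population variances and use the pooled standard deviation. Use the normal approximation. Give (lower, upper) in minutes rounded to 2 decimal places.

s_p = √[((n₁−1)s₁² + (n₂−1)s₂²)/(n₁+n₂−2)] = √[(232·4.9² + 90·6.0²)/322] = 5.2308.
SE = 5.2308·√(1/233 + 1/91) = 0.6466.
With z* = 1.282, margin = 1.282 × 0.6466 = 0.8289.
x̄₁ − x̄₂ = 22.5 − 9.7 = 12.8000; interval 12.8000 ± 0.8289 = (11.97, 13.63).

(11.97, 13.63)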